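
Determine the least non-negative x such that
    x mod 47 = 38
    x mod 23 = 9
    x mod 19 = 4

The moduli are pairwise coprime; N = 47·23·19 = 20539.
N/47 = 437; 437 ≡ 14 (mod 47); 14·37 ≡ 1, so inverse 37.
N/23 = 893; 893 ≡ 19 (mod 23); 19·17 ≡ 1, so inverse 17.
N/19 = 1081; 1081 ≡ 17 (mod 19); 17·9 ≡ 1, so inverse 9.
x ≡ 38·437·37 + 9·893·17 + 4·1081·9 = 789967.
789967 mod 20539 = 9485.

9485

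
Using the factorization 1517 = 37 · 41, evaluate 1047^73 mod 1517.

1491

Mod 37: 1047 ≡ 11; by Fermat, exponent reduces to 73 mod 36 = 1; 11^1 ≡ 11 (mod 37).
Mod 41: 1047 ≡ 22; by Fermat, exponent reduces to 73 mod 40 = 33; 22^33 ≡ 15 (mod 41).
Combine by CRT: x ≡ 11 (mod 37), x ≡ 15 (mod 41) ⇒ x ≡ 1491 (mod 1517).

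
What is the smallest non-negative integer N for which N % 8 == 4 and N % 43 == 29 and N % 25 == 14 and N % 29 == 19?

156764

Combine the congruences pairwise.
From N ≡ 4 (mod 8) write N = 4 + 8t. Substituting into N ≡ 29 (mod 43) gives 8t ≡ 25 (mod 43), and since 8⁻¹ ≡ 27 (mod 43), t ≡ 30. Hence N ≡ 4 + 8·30 = 244 (mod 344).
From N ≡ 244 (mod 344) write N = 244 + 344t. Substituting into N ≡ 14 (mod 25) gives 344t ≡ 20 (mod 25), and since 19⁻¹ ≡ 4 (mod 25), t ≡ 5. Hence N ≡ 244 + 344·5 = 1964 (mod 8600).
From N ≡ 1964 (mod 8600) write N = 1964 + 8600t. Substituting into N ≡ 19 (mod 29) gives 8600t ≡ 27 (mod 29), and since 16⁻¹ ≡ 20 (mod 29), t ≡ 18. Hence N ≡ 1964 + 8600·18 = 156764 (mod 249400).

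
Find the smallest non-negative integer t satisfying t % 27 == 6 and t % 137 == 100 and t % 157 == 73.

289581

The moduli are pairwise coprime; N = 27·137·157 = 580743.
N/27 = 21509; 21509 ≡ 17 (mod 27); 17·8 ≡ 1, so inverse 8.
N/137 = 4239; 4239 ≡ 129 (mod 137); 129·17 ≡ 1, so inverse 17.
N/157 = 3699; 3699 ≡ 88 (mod 157); 88·91 ≡ 1, so inverse 91.
t ≡ 6·21509·8 + 100·4239·17 + 73·3699·91 = 32811189.
32811189 mod 580743 = 289581.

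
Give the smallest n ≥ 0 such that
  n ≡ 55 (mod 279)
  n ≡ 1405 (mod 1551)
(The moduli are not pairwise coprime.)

gcd(279, 1551) = 3 and 3 | (1405 − 55), so the pair is consistent; merging gives n ≡ 71200 (mod 144243), where 144243 = lcm(279, 1551).
The solution is unique modulo lcm(279, 1551) = 144243.

71200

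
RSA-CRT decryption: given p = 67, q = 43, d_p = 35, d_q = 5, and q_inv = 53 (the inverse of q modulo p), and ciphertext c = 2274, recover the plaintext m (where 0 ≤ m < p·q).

m₁ = c^(d_p) mod p: c ≡ 63 (mod 67), and 63^35 mod 67 = 51.
m₂ = c^(d_q) mod q: c ≡ 38 (mod 43), and 38^5 mod 43 = 14.
h = q_inv·(m₁ − m₂) mod p = 53·(51 − 14) mod 67 = 18.
m = m₂ + h·q = 14 + 18·43 = 788.

788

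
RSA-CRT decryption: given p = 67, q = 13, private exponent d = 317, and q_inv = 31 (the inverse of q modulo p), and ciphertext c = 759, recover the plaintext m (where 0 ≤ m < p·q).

746

d_p = d mod (p−1) = 317 mod 66 = 53; d_q = d mod (q−1) = 5.
m₁ = c^(d_p) mod p: c ≡ 22 (mod 67), and 22^53 mod 67 = 9.
m₂ = c^(d_q) mod q: c ≡ 5 (mod 13), and 5^5 mod 13 = 5.
h = q_inv·(m₁ − m₂) mod p = 31·(9 − 5) mod 67 = 57.
m = m₂ + h·q = 5 + 57·13 = 746.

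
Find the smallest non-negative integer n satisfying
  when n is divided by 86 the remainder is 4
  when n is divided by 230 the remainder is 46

gcd(86, 230) = 2 and 2 | (46 − 4), so the pair is consistent; merging gives n ≡ 5336 (mod 9890), where 9890 = lcm(86, 230).
The solution is unique modulo lcm(86, 230) = 9890.

5336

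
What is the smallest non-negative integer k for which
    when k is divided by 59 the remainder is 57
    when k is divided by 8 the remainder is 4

From k ≡ 57 (mod 59) write k = 57 + 59t. Substituting into k ≡ 4 (mod 8) gives 59t ≡ 3 (mod 8), and since 3⁻¹ ≡ 3 (mod 8), t ≡ 1. Hence k ≡ 57 + 59·1 = 116 (mod 472).

116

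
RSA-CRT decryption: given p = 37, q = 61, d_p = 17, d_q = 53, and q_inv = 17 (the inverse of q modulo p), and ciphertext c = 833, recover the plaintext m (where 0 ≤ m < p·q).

m₁ = c^(d_p) mod p: c ≡ 19 (mod 37), and 19^17 mod 37 = 35.
m₂ = c^(d_q) mod q: c ≡ 40 (mod 61), and 40^53 mod 61 = 32.
h = q_inv·(m₁ − m₂) mod p = 17·(35 − 32) mod 37 = 14.
m = m₂ + h·q = 32 + 14·61 = 886.

886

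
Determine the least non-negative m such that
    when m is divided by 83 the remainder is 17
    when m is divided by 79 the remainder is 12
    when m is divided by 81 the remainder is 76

496606

The moduli are pairwise coprime; N = 83·79·81 = 531117.
N/83 = 6399; 6399 ≡ 8 (mod 83); 8·52 ≡ 1, so inverse 52.
N/79 = 6723; 6723 ≡ 8 (mod 79); 8·10 ≡ 1, so inverse 10.
N/81 = 6557; 6557 ≡ 77 (mod 81); 77·20 ≡ 1, so inverse 20.
m ≡ 17·6399·52 + 12·6723·10 + 76·6557·20 = 16430116.
16430116 mod 531117 = 496606.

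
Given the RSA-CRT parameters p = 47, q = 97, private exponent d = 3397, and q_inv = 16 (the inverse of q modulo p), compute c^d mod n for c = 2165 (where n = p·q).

3980

d_p = d mod (p−1) = 3397 mod 46 = 39; d_q = d mod (q−1) = 37.
m₁ = c^(d_p) mod p: c ≡ 3 (mod 47), and 3^39 mod 47 = 32.
m₂ = c^(d_q) mod q: c ≡ 31 (mod 97), and 31^37 mod 97 = 3.
h = q_inv·(m₁ − m₂) mod p = 16·(32 − 3) mod 47 = 41.
m = m₂ + h·q = 3 + 41·97 = 3980.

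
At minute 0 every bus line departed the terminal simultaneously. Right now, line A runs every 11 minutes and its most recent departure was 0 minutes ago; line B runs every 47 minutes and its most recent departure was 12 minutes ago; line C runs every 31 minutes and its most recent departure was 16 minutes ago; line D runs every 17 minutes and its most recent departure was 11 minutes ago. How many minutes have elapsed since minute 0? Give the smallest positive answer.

From t ≡ 0 (mod 11) write t = 0 + 11s. Substituting into t ≡ 12 (mod 47) gives 11s ≡ 12 (mod 47), and since 11⁻¹ ≡ 30 (mod 47), s ≡ 31. Hence t ≡ 0 + 11·31 = 341 (mod 517).
From t ≡ 341 (mod 517) write t = 341 + 517s. Substituting into t ≡ 16 (mod 31) gives 517s ≡ 16 (mod 31), and since 21⁻¹ ≡ 3 (mod 31), s ≡ 17. Hence t ≡ 341 + 517·17 = 9130 (mod 16027).
From t ≡ 9130 (mod 16027) write t = 9130 + 16027s. Substituting into t ≡ 11 (mod 17) gives 16027s ≡ 10 (mod 17), and since 13⁻¹ ≡ 4 (mod 17), s ≡ 6. Hence t ≡ 9130 + 16027·6 = 105292 (mod 272459).

105292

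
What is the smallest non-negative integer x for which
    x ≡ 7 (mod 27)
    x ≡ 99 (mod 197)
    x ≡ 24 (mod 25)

128149

The moduli are pairwise coprime; N = 27·197·25 = 132975.
N/27 = 4925; 4925 ≡ 11 (mod 27); 11·5 ≡ 1, so inverse 5.
N/197 = 675; 675 ≡ 84 (mod 197); 84·129 ≡ 1, so inverse 129.
N/25 = 5319; 5319 ≡ 19 (mod 25); 19·4 ≡ 1, so inverse 4.
x ≡ 7·4925·5 + 99·675·129 + 24·5319·4 = 9303424.
9303424 mod 132975 = 128149.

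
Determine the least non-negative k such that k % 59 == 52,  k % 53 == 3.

Combine the congruences pairwise.
From k ≡ 52 (mod 59) write k = 52 + 59t. Substituting into k ≡ 3 (mod 53) gives 59t ≡ 4 (mod 53), and since 6⁻¹ ≡ 9 (mod 53), t ≡ 36. Hence k ≡ 52 + 59·36 = 2176 (mod 3127).

2176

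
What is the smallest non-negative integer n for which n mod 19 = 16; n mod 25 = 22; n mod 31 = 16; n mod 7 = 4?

The moduli are pairwise coprime; M = 19·25·31·7 = 103075.
M/19 = 5425; 5425 ≡ 10 (mod 19); 10·2 ≡ 1, so inverse 2.
M/25 = 4123; 4123 ≡ 23 (mod 25); 23·12 ≡ 1, so inverse 12.
M/31 = 3325; 3325 ≡ 8 (mod 31); 8·4 ≡ 1, so inverse 4.
M/7 = 14725; 14725 ≡ 4 (mod 7); 4·2 ≡ 1, so inverse 2.
n ≡ 16·5425·2 + 22·4123·12 + 16·3325·4 + 4·14725·2 = 1592672.
1592672 mod 103075 = 46547.

46547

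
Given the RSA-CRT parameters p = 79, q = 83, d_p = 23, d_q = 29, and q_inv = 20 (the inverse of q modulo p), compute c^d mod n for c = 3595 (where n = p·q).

5101

m₁ = c^(d_p) mod p: c ≡ 40 (mod 79), and 40^23 mod 79 = 45.
m₂ = c^(d_q) mod q: c ≡ 26 (mod 83), and 26^29 mod 83 = 38.
h = q_inv·(m₁ − m₂) mod p = 20·(45 − 38) mod 79 = 61.
m = m₂ + h·q = 38 + 61·83 = 5101.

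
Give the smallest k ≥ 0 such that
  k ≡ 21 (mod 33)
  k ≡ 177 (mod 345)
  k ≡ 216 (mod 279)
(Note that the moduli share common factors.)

278937

Combine the congruences pairwise.
gcd(33, 345) = 3 and 3 | (177 − 21), so the pair is consistent; merging gives k ≡ 1902 (mod 3795), where 3795 = lcm(33, 345).
gcd(3795, 279) = 3 and 3 | (216 − 1902), so the pair is consistent; merging gives k ≡ 278937 (mod 352935), where 352935 = lcm(3795, 279).
The solution is unique modulo lcm(33, 345, 279) = 352935.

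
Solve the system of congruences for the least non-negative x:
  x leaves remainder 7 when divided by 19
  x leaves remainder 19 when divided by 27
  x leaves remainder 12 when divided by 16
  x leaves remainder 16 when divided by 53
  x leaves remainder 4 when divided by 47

The moduli are pairwise coprime; N = 19·27·16·53·47 = 20446128.
N/19 = 1076112; 1076112 ≡ 9 (mod 19); 9·17 ≡ 1, so inverse 17.
N/27 = 757264; 757264 ≡ 22 (mod 27); 22·16 ≡ 1, so inverse 16.
N/16 = 1277883; 1277883 ≡ 11 (mod 16); 11·3 ≡ 1, so inverse 3.
N/53 = 385776; 385776 ≡ 42 (mod 53); 42·24 ≡ 1, so inverse 24.
N/47 = 435024; 435024 ≡ 39 (mod 47); 39·41 ≡ 1, so inverse 41.
x ≡ 7·1076112·17 + 19·757264·16 + 12·1277883·3 + 16·385776·24 + 4·435024·41 = 623751292.
623751292 mod 20446128 = 10367452.

10367452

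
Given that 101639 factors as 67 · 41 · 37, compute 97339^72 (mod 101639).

1000

Mod 67: 97339 ≡ 55; by Fermat, exponent reduces to 72 mod 66 = 6; 55^6 ≡ 62 (mod 67).
Mod 41: 97339 ≡ 5; by Fermat, exponent reduces to 72 mod 40 = 32; 5^32 ≡ 16 (mod 41).
Mod 37: 97339 ≡ 29; since 36 | 72, by Fermat 29^72 ≡ 1 (mod 37).
Combine by CRT: x ≡ 62 (mod 67), x ≡ 16 (mod 41), x ≡ 1 (mod 37) ⇒ x ≡ 1000 (mod 101639).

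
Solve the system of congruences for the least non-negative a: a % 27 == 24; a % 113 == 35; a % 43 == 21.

74841

Combine the congruences pairwise.
From a ≡ 24 (mod 27) write a = 24 + 27t. Substituting into a ≡ 35 (mod 113) gives 27t ≡ 11 (mod 113), and since 27⁻¹ ≡ 67 (mod 113), t ≡ 59. Hence a ≡ 24 + 27·59 = 1617 (mod 3051).
From a ≡ 1617 (mod 3051) write a = 1617 + 3051t. Substituting into a ≡ 21 (mod 43) gives 3051t ≡ 38 (mod 43), and since 41⁻¹ ≡ 21 (mod 43), t ≡ 24. Hence a ≡ 1617 + 3051·24 = 74841 (mod 131193).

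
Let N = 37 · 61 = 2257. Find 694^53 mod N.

1558

Mod 37: 694 ≡ 28; by Fermat, exponent reduces to 53 mod 36 = 17; 28^17 ≡ 4 (mod 37).
Mod 61: 694 ≡ 23; 23^53 ≡ 33 (mod 61).
Combine by CRT: x ≡ 4 (mod 37), x ≡ 33 (mod 61) ⇒ x ≡ 1558 (mod 2257).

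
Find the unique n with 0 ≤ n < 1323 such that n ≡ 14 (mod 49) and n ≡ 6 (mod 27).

From n ≡ 14 (mod 49) write n = 14 + 49t. Substituting into n ≡ 6 (mod 27) gives 49t ≡ 19 (mod 27), and since 22⁻¹ ≡ 16 (mod 27), t ≡ 7. Hence n ≡ 14 + 49·7 = 357 (mod 1323).

357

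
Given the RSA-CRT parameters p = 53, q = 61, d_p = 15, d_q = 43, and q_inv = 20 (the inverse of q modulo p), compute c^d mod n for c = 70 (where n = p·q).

241

m₁ = c^(d_p) mod p: c ≡ 17 (mod 53), and 17^15 mod 53 = 29.
m₂ = c^(d_q) mod q: c ≡ 9 (mod 61), and 9^43 mod 61 = 58.
h = q_inv·(m₁ − m₂) mod p = 20·(29 − 58) mod 53 = 3.
m = m₂ + h·q = 58 + 3·61 = 241.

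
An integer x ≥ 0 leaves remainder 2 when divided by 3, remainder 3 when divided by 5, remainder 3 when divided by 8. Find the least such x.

The moduli are pairwise coprime; N = 3·5·8 = 120.
N/3 = 40; 40 ≡ 1 (mod 3), inverse 1.
N/5 = 24; 24 ≡ 4 (mod 5); 4·4 ≡ 1, so inverse 4.
N/8 = 15; 15 ≡ 7 (mod 8); 7·7 ≡ 1, so inverse 7.
x ≡ 2·40·1 + 3·24·4 + 3·15·7 = 683.
683 mod 120 = 83.

83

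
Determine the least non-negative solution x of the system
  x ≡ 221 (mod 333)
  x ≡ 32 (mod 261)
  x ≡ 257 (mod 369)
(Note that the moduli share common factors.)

68153

gcd(333, 261) = 9 and 9 | (32 − 221), so the pair is consistent; merging gives x ≡ 554 (mod 9657), where 9657 = lcm(333, 261).
gcd(9657, 369) = 9 and 9 | (257 − 554), so the pair is consistent; merging gives x ≡ 68153 (mod 395937), where 395937 = lcm(9657, 369).
The solution is unique modulo lcm(333, 261, 369) = 395937.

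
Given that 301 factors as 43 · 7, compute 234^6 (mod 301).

183

Mod 43: 234 ≡ 19; 19^6 ≡ 11 (mod 43).
Mod 7: 234 ≡ 3; since 6 | 6, by Fermat 3^6 ≡ 1 (mod 7).
Combine by CRT: x ≡ 11 (mod 43), x ≡ 1 (mod 7) ⇒ x ≡ 183 (mod 301).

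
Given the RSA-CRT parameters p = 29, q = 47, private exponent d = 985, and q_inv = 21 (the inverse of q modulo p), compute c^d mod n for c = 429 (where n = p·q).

d_p = d mod (p−1) = 985 mod 28 = 5; d_q = d mod (q−1) = 19.
m₁ = c^(d_p) mod p: c ≡ 23 (mod 29), and 23^5 mod 29 = 25.
m₂ = c^(d_q) mod q: c ≡ 6 (mod 47), and 6^19 mod 47 = 7.
h = q_inv·(m₁ − m₂) mod p = 21·(25 − 7) mod 29 = 1.
m = m₂ + h·q = 7 + 1·47 = 54.

54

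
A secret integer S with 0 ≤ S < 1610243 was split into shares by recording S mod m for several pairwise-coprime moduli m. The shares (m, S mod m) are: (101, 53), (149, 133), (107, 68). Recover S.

The moduli are pairwise coprime; N = 101·149·107 = 1610243.
N/101 = 15943; 15943 ≡ 86 (mod 101); 86·74 ≡ 1, so inverse 74.
N/149 = 10807; 10807 ≡ 79 (mod 149); 79·83 ≡ 1, so inverse 83.
N/107 = 15049; 15049 ≡ 69 (mod 107); 69·76 ≡ 1, so inverse 76.
S ≡ 53·15943·74 + 133·10807·83 + 68·15049·76 = 259600151.
259600151 mod 1610243 = 351028.

351028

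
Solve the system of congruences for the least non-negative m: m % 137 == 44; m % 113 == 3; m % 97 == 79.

573252

The moduli are pairwise coprime; N = 137·113·97 = 1501657.
N/137 = 10961; 10961 ≡ 1 (mod 137), inverse 1.
N/113 = 13289; 13289 ≡ 68 (mod 113); 68·5 ≡ 1, so inverse 5.
N/97 = 15481; 15481 ≡ 58 (mod 97); 58·92 ≡ 1, so inverse 92.
m ≡ 44·10961·1 + 3·13289·5 + 79·15481·92 = 113197527.
113197527 mod 1501657 = 573252.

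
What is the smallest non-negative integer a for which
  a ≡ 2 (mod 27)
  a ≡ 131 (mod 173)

650

Combine the congruences pairwise.
From a ≡ 2 (mod 27) write a = 2 + 27t. Substituting into a ≡ 131 (mod 173) gives 27t ≡ 129 (mod 173), and since 27⁻¹ ≡ 141 (mod 173), t ≡ 24. Hence a ≡ 2 + 27·24 = 650 (mod 4671).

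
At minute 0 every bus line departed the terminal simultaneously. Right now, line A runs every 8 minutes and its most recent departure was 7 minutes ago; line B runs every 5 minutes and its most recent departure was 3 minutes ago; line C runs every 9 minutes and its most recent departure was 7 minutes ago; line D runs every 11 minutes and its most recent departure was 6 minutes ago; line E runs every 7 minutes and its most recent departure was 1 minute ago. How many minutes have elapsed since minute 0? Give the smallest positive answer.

3823

From t ≡ 7 (mod 8) write t = 7 + 8s. Substituting into t ≡ 3 (mod 5) gives 8s ≡ 1 (mod 5), and since 3⁻¹ ≡ 2 (mod 5), s ≡ 2. Hence t ≡ 7 + 8·2 = 23 (mod 40).
From t ≡ 23 (mod 40) write t = 23 + 40s. Substituting into t ≡ 7 (mod 9) gives 40s ≡ 2 (mod 9), and since 4⁻¹ ≡ 7 (mod 9), s ≡ 5. Hence t ≡ 23 + 40·5 = 223 (mod 360).
From t ≡ 223 (mod 360) write t = 223 + 360s. Substituting into t ≡ 6 (mod 11) gives 360s ≡ 3 (mod 11), and since 8⁻¹ ≡ 7 (mod 11), s ≡ 10. Hence t ≡ 223 + 360·10 = 3823 (mod 3960).
From t ≡ 3823 (mod 3960) write t = 3823 + 3960s. Substituting into t ≡ 1 (mod 7) gives 3960s ≡ 0 (mod 7), and since 5⁻¹ ≡ 3 (mod 7), s ≡ 0. Hence t ≡ 3823 + 3960·0 = 3823 (mod 27720).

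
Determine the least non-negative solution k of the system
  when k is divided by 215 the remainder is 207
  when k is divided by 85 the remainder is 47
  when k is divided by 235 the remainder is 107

132647

gcd(215, 85) = 5 and 5 | (47 − 207), so the pair is consistent; merging gives k ≡ 1067 (mod 3655), where 3655 = lcm(215, 85).
gcd(3655, 235) = 5 and 5 | (107 − 1067), so the pair is consistent; merging gives k ≡ 132647 (mod 171785), where 171785 = lcm(3655, 235).
The solution is unique modulo lcm(215, 85, 235) = 171785.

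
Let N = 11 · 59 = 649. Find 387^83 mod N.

250

Mod 11: 387 ≡ 2; by Fermat, exponent reduces to 83 mod 10 = 3; 2^3 ≡ 8 (mod 11).
Mod 59: 387 ≡ 33; by Fermat, exponent reduces to 83 mod 58 = 25; 33^25 ≡ 14 (mod 59).
Combine by CRT: x ≡ 8 (mod 11), x ≡ 14 (mod 59) ⇒ x ≡ 250 (mod 649).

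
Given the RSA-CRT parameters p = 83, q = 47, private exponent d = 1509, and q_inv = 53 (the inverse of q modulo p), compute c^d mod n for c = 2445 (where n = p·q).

1787

d_p = d mod (p−1) = 1509 mod 82 = 33; d_q = d mod (q−1) = 37.
m₁ = c^(d_p) mod p: c ≡ 38 (mod 83), and 38^33 mod 83 = 44.
m₂ = c^(d_q) mod q: c ≡ 1 (mod 47), and 1^37 mod 47 = 1.
h = q_inv·(m₁ − m₂) mod p = 53·(44 − 1) mod 83 = 38.
m = m₂ + h·q = 1 + 38·47 = 1787.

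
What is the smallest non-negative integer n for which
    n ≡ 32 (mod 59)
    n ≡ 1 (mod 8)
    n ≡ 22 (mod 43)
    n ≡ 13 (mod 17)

7289

The moduli are pairwise coprime; M = 59·8·43·17 = 345032.
M/59 = 5848; 5848 ≡ 7 (mod 59); 7·17 ≡ 1, so inverse 17.
M/8 = 43129; 43129 ≡ 1 (mod 8), inverse 1.
M/43 = 8024; 8024 ≡ 26 (mod 43); 26·5 ≡ 1, so inverse 5.
M/17 = 20296; 20296 ≡ 15 (mod 17); 15·8 ≡ 1, so inverse 8.
n ≡ 32·5848·17 + 1·43129·1 + 22·8024·5 + 13·20296·8 = 6217865.
6217865 mod 345032 = 7289.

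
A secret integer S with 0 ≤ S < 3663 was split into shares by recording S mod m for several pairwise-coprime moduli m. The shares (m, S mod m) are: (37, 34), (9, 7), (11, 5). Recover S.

From S ≡ 34 (mod 37) write S = 34 + 37t. Substituting into S ≡ 7 (mod 9) gives 37t ≡ 0 (mod 9), and since 1⁻¹ ≡ 1 (mod 9), t ≡ 0. Hence S ≡ 34 + 37·0 = 34 (mod 333).
From S ≡ 34 (mod 333) write S = 34 + 333t. Substituting into S ≡ 5 (mod 11) gives 333t ≡ 4 (mod 11), and since 3⁻¹ ≡ 4 (mod 11), t ≡ 5. Hence S ≡ 34 + 333·5 = 1699 (mod 3663).

1699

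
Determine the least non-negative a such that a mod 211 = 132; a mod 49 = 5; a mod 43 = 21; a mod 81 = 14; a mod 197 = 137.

The moduli are pairwise coprime; N = 211·49·43·81·197 = 7094115189.
N/211 = 33621399; 33621399 ≡ 26 (mod 211); 26·138 ≡ 1, so inverse 138.
N/49 = 144777861; 144777861 ≡ 11 (mod 49); 11·9 ≡ 1, so inverse 9.
N/43 = 164979423; 164979423 ≡ 33 (mod 43); 33·30 ≡ 1, so inverse 30.
N/81 = 87581669; 87581669 ≡ 14 (mod 81); 14·29 ≡ 1, so inverse 29.
N/197 = 36010737; 36010737 ≡ 122 (mod 197); 122·21 ≡ 1, so inverse 21.
a ≡ 132·33621399·138 + 5·144777861·9 + 21·164979423·30 + 14·87581669·29 + 137·36010737·21 = 862060492382.
862060492382 mod 7094115189 = 3672554513.

3672554513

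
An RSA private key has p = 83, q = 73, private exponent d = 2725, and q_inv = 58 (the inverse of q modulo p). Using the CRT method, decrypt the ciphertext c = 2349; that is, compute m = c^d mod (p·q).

d_p = d mod (p−1) = 2725 mod 82 = 19; d_q = d mod (q−1) = 61.
m₁ = c^(d_p) mod p: c ≡ 25 (mod 83), and 25^19 mod 83 = 81.
m₂ = c^(d_q) mod q: c ≡ 13 (mod 73), and 13^61 mod 73 = 44.
h = q_inv·(m₁ − m₂) mod p = 58·(81 − 44) mod 83 = 71.
m = m₂ + h·q = 44 + 71·73 = 5227.

5227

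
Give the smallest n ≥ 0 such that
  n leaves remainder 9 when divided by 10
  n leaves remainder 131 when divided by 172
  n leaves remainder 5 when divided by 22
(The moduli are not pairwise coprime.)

819

gcd(10, 172) = 2 and 2 | (131 − 9), so the pair is consistent; merging gives n ≡ 819 (mod 860), where 860 = lcm(10, 172).
gcd(860, 22) = 2 and 2 | (5 − 819), so the pair is consistent; merging gives n ≡ 819 (mod 9460), where 9460 = lcm(860, 22).
The solution is unique modulo lcm(10, 172, 22) = 9460.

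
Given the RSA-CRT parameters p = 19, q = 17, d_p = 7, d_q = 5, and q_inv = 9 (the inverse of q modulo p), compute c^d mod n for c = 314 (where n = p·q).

m₁ = c^(d_p) mod p: c ≡ 10 (mod 19), and 10^7 mod 19 = 15.
m₂ = c^(d_q) mod q: c ≡ 8 (mod 17), and 8^5 mod 17 = 9.
h = q_inv·(m₁ − m₂) mod p = 9·(15 − 9) mod 19 = 16.
m = m₂ + h·q = 9 + 16·17 = 281.

281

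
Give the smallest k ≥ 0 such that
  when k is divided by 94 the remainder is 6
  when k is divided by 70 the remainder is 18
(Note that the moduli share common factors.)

1698

gcd(94, 70) = 2 and 2 | (18 − 6), so the pair is consistent; merging gives k ≡ 1698 (mod 3290), where 3290 = lcm(94, 70).
The solution is unique modulo lcm(94, 70) = 3290.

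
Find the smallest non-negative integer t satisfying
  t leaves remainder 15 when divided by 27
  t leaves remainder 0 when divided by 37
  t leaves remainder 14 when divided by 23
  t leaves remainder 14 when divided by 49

From t ≡ 15 (mod 27) write t = 15 + 27s. Substituting into t ≡ 0 (mod 37) gives 27s ≡ 22 (mod 37), and since 27⁻¹ ≡ 11 (mod 37), s ≡ 20. Hence t ≡ 15 + 27·20 = 555 (mod 999).
From t ≡ 555 (mod 999) write t = 555 + 999s. Substituting into t ≡ 14 (mod 23) gives 999s ≡ 11 (mod 23), and since 10⁻¹ ≡ 7 (mod 23), s ≡ 8. Hence t ≡ 555 + 999·8 = 8547 (mod 22977).
From t ≡ 8547 (mod 22977) write t = 8547 + 22977s. Substituting into t ≡ 14 (mod 49) gives 22977s ≡ 42 (mod 49), and since 45⁻¹ ≡ 12 (mod 49), s ≡ 14. Hence t ≡ 8547 + 22977·14 = 330225 (mod 1125873).

330225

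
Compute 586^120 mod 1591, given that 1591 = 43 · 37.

704

Mod 43: 586 ≡ 27; by Fermat, exponent reduces to 120 mod 42 = 36; 27^36 ≡ 16 (mod 43).
Mod 37: 586 ≡ 31; by Fermat, exponent reduces to 120 mod 36 = 12; 31^12 ≡ 1 (mod 37).
Combine by CRT: x ≡ 16 (mod 43), x ≡ 1 (mod 37) ⇒ x ≡ 704 (mod 1591).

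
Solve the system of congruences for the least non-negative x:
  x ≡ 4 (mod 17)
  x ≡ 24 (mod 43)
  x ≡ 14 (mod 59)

28275

The moduli are pairwise coprime; N = 17·43·59 = 43129.
N/17 = 2537; 2537 ≡ 4 (mod 17); 4·13 ≡ 1, so inverse 13.
N/43 = 1003; 1003 ≡ 14 (mod 43); 14·40 ≡ 1, so inverse 40.
N/59 = 731; 731 ≡ 23 (mod 59); 23·18 ≡ 1, so inverse 18.
x ≡ 4·2537·13 + 24·1003·40 + 14·731·18 = 1279016.
1279016 mod 43129 = 28275.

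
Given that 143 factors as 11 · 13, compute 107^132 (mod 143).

Mod 11: 107 ≡ 8; by Fermat, exponent reduces to 132 mod 10 = 2; 8^2 ≡ 9 (mod 11).
Mod 13: 107 ≡ 3; since 12 | 132, by Fermat 3^132 ≡ 1 (mod 13).
Combine by CRT: x ≡ 9 (mod 11), x ≡ 1 (mod 13) ⇒ x ≡ 53 (mod 143).

53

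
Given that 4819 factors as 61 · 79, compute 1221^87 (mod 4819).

Mod 61: 1221 ≡ 1; by Fermat, exponent reduces to 87 mod 60 = 27; 1^27 ≡ 1 (mod 61).
Mod 79: 1221 ≡ 36; by Fermat, exponent reduces to 87 mod 78 = 9; 36^9 ≡ 8 (mod 79).
Combine by CRT: x ≡ 1 (mod 61), x ≡ 8 (mod 79) ⇒ x ≡ 245 (mod 4819).

245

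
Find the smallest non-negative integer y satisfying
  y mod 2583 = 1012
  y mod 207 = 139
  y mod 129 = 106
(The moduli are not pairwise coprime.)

gcd(2583, 207) = 9 and 9 | (139 − 1012), so the pair is consistent; merging gives y ≡ 26842 (mod 59409), where 59409 = lcm(2583, 207).
gcd(59409, 129) = 3 and 3 | (106 − 26842), so the pair is consistent; merging gives y ≡ 442705 (mod 2554587), where 2554587 = lcm(59409, 129).
The solution is unique modulo lcm(2583, 207, 129) = 2554587.

442705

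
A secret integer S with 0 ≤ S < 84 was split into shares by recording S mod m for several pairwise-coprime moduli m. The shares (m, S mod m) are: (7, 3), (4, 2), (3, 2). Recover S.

From S ≡ 3 (mod 7) write S = 3 + 7t. Substituting into S ≡ 2 (mod 4) gives 7t ≡ 3 (mod 4), and since 3⁻¹ ≡ 3 (mod 4), t ≡ 1. Hence S ≡ 3 + 7·1 = 10 (mod 28).
From S ≡ 10 (mod 28) write S = 10 + 28t. Substituting into S ≡ 2 (mod 3) gives 28t ≡ 1 (mod 3), and since 1⁻¹ ≡ 1 (mod 3), t ≡ 1. Hence S ≡ 10 + 28·1 = 38 (mod 84).

38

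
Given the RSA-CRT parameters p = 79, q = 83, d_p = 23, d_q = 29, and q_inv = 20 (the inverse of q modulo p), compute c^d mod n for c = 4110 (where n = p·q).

m₁ = c^(d_p) mod p: c ≡ 2 (mod 79), and 2^23 mod 79 = 72.
m₂ = c^(d_q) mod q: c ≡ 43 (mod 83), and 43^29 mod 83 = 14.
h = q_inv·(m₁ − m₂) mod p = 20·(72 − 14) mod 79 = 54.
m = m₂ + h·q = 14 + 54·83 = 4496.

4496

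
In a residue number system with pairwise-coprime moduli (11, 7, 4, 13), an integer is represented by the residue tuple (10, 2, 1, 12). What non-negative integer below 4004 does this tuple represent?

3145

The moduli are pairwise coprime; N = 11·7·4·13 = 4004.
N/11 = 364; 364 ≡ 1 (mod 11), inverse 1.
N/7 = 572; 572 ≡ 5 (mod 7); 5·3 ≡ 1, so inverse 3.
N/4 = 1001; 1001 ≡ 1 (mod 4), inverse 1.
N/13 = 308; 308 ≡ 9 (mod 13); 9·3 ≡ 1, so inverse 3.
x ≡ 10·364·1 + 2·572·3 + 1·1001·1 + 12·308·3 = 19161.
19161 mod 4004 = 3145.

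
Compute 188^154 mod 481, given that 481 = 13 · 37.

108

Mod 13: 188 ≡ 6; by Fermat, exponent reduces to 154 mod 12 = 10; 6^10 ≡ 4 (mod 13).
Mod 37: 188 ≡ 3; by Fermat, exponent reduces to 154 mod 36 = 10; 3^10 ≡ 34 (mod 37).
Combine by CRT: x ≡ 4 (mod 13), x ≡ 34 (mod 37) ⇒ x ≡ 108 (mod 481).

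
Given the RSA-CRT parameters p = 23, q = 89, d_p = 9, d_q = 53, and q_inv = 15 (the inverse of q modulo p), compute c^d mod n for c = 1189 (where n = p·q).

1871

m₁ = c^(d_p) mod p: c ≡ 16 (mod 23), and 16^9 mod 23 = 8.
m₂ = c^(d_q) mod q: c ≡ 32 (mod 89), and 32^53 mod 89 = 2.
h = q_inv·(m₁ − m₂) mod p = 15·(8 − 2) mod 23 = 21.
m = m₂ + h·q = 2 + 21·89 = 1871.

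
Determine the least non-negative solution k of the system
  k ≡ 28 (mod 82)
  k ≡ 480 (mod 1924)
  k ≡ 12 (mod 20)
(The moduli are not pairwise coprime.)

342952

Combine the congruences pairwise.
gcd(82, 1924) = 2 and 2 | (480 − 28), so the pair is consistent; merging gives k ≡ 27416 (mod 78884), where 78884 = lcm(82, 1924).
gcd(78884, 20) = 4 and 4 | (12 − 27416), so the pair is consistent; merging gives k ≡ 342952 (mod 394420), where 394420 = lcm(78884, 20).
The solution is unique modulo lcm(82, 1924, 20) = 394420.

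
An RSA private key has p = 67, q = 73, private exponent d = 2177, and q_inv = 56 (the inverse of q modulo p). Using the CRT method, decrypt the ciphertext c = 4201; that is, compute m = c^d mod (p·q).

d_p = d mod (p−1) = 2177 mod 66 = 65; d_q = d mod (q−1) = 17.
m₁ = c^(d_p) mod p: c ≡ 47 (mod 67), and 47^65 mod 67 = 10.
m₂ = c^(d_q) mod q: c ≡ 40 (mod 73), and 40^17 mod 73 = 39.
h = q_inv·(m₁ − m₂) mod p = 56·(10 − 39) mod 67 = 51.
m = m₂ + h·q = 39 + 51·73 = 3762.

3762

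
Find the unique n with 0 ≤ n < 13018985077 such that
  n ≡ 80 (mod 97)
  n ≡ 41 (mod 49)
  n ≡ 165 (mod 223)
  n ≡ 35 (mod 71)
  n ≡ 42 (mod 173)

Combine the congruences pairwise.
From n ≡ 80 (mod 97) write n = 80 + 97t. Substituting into n ≡ 41 (mod 49) gives 97t ≡ 10 (mod 49), and since 48⁻¹ ≡ 48 (mod 49), t ≡ 39. Hence n ≡ 80 + 97·39 = 3863 (mod 4753).
From n ≡ 3863 (mod 4753) write n = 3863 + 4753t. Substituting into n ≡ 165 (mod 223) gives 4753t ≡ 93 (mod 223), and since 70⁻¹ ≡ 137 (mod 223), t ≡ 30. Hence n ≡ 3863 + 4753·30 = 146453 (mod 1059919).
From n ≡ 146453 (mod 1059919) write n = 146453 + 1059919t. Substituting into n ≡ 35 (mod 71) gives 1059919t ≡ 55 (mod 71), and since 31⁻¹ ≡ 55 (mod 71), t ≡ 43. Hence n ≡ 146453 + 1059919·43 = 45722970 (mod 75254249).
From n ≡ 45722970 (mod 75254249) write n = 45722970 + 75254249t. Substituting into n ≡ 42 (mod 173) gives 75254249t ≡ 107 (mod 173), and since 114⁻¹ ≡ 129 (mod 173), t ≡ 136. Hence n ≡ 45722970 + 75254249·136 = 10280300834 (mod 13018985077).

10280300834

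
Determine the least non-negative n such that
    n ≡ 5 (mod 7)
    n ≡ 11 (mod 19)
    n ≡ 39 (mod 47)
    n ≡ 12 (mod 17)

From n ≡ 5 (mod 7) write n = 5 + 7t. Substituting into n ≡ 11 (mod 19) gives 7t ≡ 6 (mod 19), and since 7⁻¹ ≡ 11 (mod 19), t ≡ 9. Hence n ≡ 5 + 7·9 = 68 (mod 133).
From n ≡ 68 (mod 133) write n = 68 + 133t. Substituting into n ≡ 39 (mod 47) gives 133t ≡ 18 (mod 47), and since 39⁻¹ ≡ 41 (mod 47), t ≡ 33. Hence n ≡ 68 + 133·33 = 4457 (mod 6251).
From n ≡ 4457 (mod 6251) write n = 4457 + 6251t. Substituting into n ≡ 12 (mod 17) gives 6251t ≡ 9 (mod 17), and since 12⁻¹ ≡ 10 (mod 17), t ≡ 5. Hence n ≡ 4457 + 6251·5 = 35712 (mod 106267).

35712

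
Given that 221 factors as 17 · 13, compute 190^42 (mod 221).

25

Mod 17: 190 ≡ 3; by Fermat, exponent reduces to 42 mod 16 = 10; 3^10 ≡ 8 (mod 17).
Mod 13: 190 ≡ 8; by Fermat, exponent reduces to 42 mod 12 = 6; 8^6 ≡ 12 (mod 13).
Combine by CRT: x ≡ 8 (mod 17), x ≡ 12 (mod 13) ⇒ x ≡ 25 (mod 221).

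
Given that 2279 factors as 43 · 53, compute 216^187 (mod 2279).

Mod 43: 216 ≡ 1; by Fermat, exponent reduces to 187 mod 42 = 19; 1^19 ≡ 1 (mod 43).
Mod 53: 216 ≡ 4; by Fermat, exponent reduces to 187 mod 52 = 31; 4^31 ≡ 17 (mod 53).
Combine by CRT: x ≡ 1 (mod 43), x ≡ 17 (mod 53) ⇒ x ≡ 388 (mod 2279).

388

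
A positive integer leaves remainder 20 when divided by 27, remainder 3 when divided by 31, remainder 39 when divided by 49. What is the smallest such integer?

The moduli are pairwise coprime; N = 27·31·49 = 41013.
N/27 = 1519; 1519 ≡ 7 (mod 27); 7·4 ≡ 1, so inverse 4.
N/31 = 1323; 1323 ≡ 21 (mod 31); 21·3 ≡ 1, so inverse 3.
N/49 = 837; 837 ≡ 4 (mod 49); 4·37 ≡ 1, so inverse 37.
k ≡ 20·1519·4 + 3·1323·3 + 39·837·37 = 1341218.
1341218 mod 41013 = 28802.

28802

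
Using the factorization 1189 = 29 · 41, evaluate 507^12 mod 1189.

Mod 29: 507 ≡ 14; 14^12 ≡ 25 (mod 29).
Mod 41: 507 ≡ 15; 15^12 ≡ 25 (mod 41).
Combine by CRT: x ≡ 25 (mod 29), x ≡ 25 (mod 41) ⇒ x ≡ 25 (mod 1189).

25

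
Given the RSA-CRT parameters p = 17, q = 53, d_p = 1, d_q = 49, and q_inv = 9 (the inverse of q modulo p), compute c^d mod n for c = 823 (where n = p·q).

m₁ = c^(d_p) mod p: c ≡ 7 (mod 17), and 7^1 mod 17 = 7.
m₂ = c^(d_q) mod q: c ≡ 28 (mod 53), and 28^49 mod 53 = 16.
h = q_inv·(m₁ − m₂) mod p = 9·(7 − 16) mod 17 = 4.
m = m₂ + h·q = 16 + 4·53 = 228.

228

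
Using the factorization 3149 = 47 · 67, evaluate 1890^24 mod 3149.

Mod 47: 1890 ≡ 10; 10^24 ≡ 37 (mod 47).
Mod 67: 1890 ≡ 14; 14^24 ≡ 62 (mod 67).
Combine by CRT: x ≡ 37 (mod 47), x ≡ 62 (mod 67) ⇒ x ≡ 2340 (mod 3149).

2340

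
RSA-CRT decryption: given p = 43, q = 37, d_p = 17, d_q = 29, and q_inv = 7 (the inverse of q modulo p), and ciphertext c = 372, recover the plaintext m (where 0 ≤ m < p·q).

949

m₁ = c^(d_p) mod p: c ≡ 28 (mod 43), and 28^17 mod 43 = 3.
m₂ = c^(d_q) mod q: c ≡ 2 (mod 37), and 2^29 mod 37 = 24.
h = q_inv·(m₁ − m₂) mod p = 7·(3 − 24) mod 43 = 25.
m = m₂ + h·q = 24 + 25·37 = 949.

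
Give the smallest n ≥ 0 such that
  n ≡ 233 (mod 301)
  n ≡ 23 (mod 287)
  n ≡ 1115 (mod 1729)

gcd(301, 287) = 7 and 7 | (23 − 233), so the pair is consistent; merging gives n ≡ 8059 (mod 12341), where 12341 = lcm(301, 287).
gcd(12341, 1729) = 7 and 7 | (1115 − 8059), so the pair is consistent; merging gives n ≡ 723837 (mod 3048227), where 3048227 = lcm(12341, 1729).
The solution is unique modulo lcm(301, 287, 1729) = 3048227.

723837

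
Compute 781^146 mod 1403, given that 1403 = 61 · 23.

1174

Mod 61: 781 ≡ 49; by Fermat, exponent reduces to 146 mod 60 = 26; 49^26 ≡ 15 (mod 61).
Mod 23: 781 ≡ 22; by Fermat, exponent reduces to 146 mod 22 = 14; 22^14 ≡ 1 (mod 23).
Combine by CRT: x ≡ 15 (mod 61), x ≡ 1 (mod 23) ⇒ x ≡ 1174 (mod 1403).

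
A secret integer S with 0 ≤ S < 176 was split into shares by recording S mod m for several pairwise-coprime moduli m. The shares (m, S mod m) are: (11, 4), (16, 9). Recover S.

From S ≡ 4 (mod 11) write S = 4 + 11t. Substituting into S ≡ 9 (mod 16) gives 11t ≡ 5 (mod 16), and since 11⁻¹ ≡ 3 (mod 16), t ≡ 15. Hence S ≡ 4 + 11·15 = 169 (mod 176).

169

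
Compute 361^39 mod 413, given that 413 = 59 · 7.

64

Mod 59: 361 ≡ 7; 7^39 ≡ 5 (mod 59).
Mod 7: 361 ≡ 4; by Fermat, exponent reduces to 39 mod 6 = 3; 4^3 ≡ 1 (mod 7).
Combine by CRT: x ≡ 5 (mod 59), x ≡ 1 (mod 7) ⇒ x ≡ 64 (mod 413).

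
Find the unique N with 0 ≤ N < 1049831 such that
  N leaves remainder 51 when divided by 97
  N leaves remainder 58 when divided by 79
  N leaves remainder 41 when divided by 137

Combine the congruences pairwise.
From N ≡ 51 (mod 97) write N = 51 + 97t. Substituting into N ≡ 58 (mod 79) gives 97t ≡ 7 (mod 79), and since 18⁻¹ ≡ 22 (mod 79), t ≡ 75. Hence N ≡ 51 + 97·75 = 7326 (mod 7663).
From N ≡ 7326 (mod 7663) write N = 7326 + 7663t. Substituting into N ≡ 41 (mod 137) gives 7663t ≡ 113 (mod 137), and since 128⁻¹ ≡ 76 (mod 137), t ≡ 94. Hence N ≡ 7326 + 7663·94 = 727648 (mod 1049831).

727648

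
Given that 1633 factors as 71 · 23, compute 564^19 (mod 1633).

Mod 71: 564 ≡ 67; 67^19 ≡ 63 (mod 71).
Mod 23: 564 ≡ 12; 12^19 ≡ 8 (mod 23).
Combine by CRT: x ≡ 63 (mod 71), x ≡ 8 (mod 23) ⇒ x ≡ 560 (mod 1633).

560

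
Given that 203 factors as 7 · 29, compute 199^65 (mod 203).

103

Mod 7: 199 ≡ 3; by Fermat, exponent reduces to 65 mod 6 = 5; 3^5 ≡ 5 (mod 7).
Mod 29: 199 ≡ 25; by Fermat, exponent reduces to 65 mod 28 = 9; 25^9 ≡ 16 (mod 29).
Combine by CRT: x ≡ 5 (mod 7), x ≡ 16 (mod 29) ⇒ x ≡ 103 (mod 203).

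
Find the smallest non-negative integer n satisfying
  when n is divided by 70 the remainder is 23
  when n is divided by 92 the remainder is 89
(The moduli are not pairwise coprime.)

gcd(70, 92) = 2 and 2 | (89 − 23), so the pair is consistent; merging gives n ≡ 3033 (mod 3220), where 3220 = lcm(70, 92).
The solution is unique modulo lcm(70, 92) = 3220.

3033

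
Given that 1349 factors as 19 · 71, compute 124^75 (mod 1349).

Mod 19: 124 ≡ 10; by Fermat, exponent reduces to 75 mod 18 = 3; 10^3 ≡ 12 (mod 19).
Mod 71: 124 ≡ 53; by Fermat, exponent reduces to 75 mod 70 = 5; 53^5 ≡ 26 (mod 71).
Combine by CRT: x ≡ 12 (mod 19), x ≡ 26 (mod 71) ⇒ x ≡ 1304 (mod 1349).

1304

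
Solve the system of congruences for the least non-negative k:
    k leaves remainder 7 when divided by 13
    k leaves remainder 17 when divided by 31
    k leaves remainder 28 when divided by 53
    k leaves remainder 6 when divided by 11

From k ≡ 7 (mod 13) write k = 7 + 13t. Substituting into k ≡ 17 (mod 31) gives 13t ≡ 10 (mod 31), and since 13⁻¹ ≡ 12 (mod 31), t ≡ 27. Hence k ≡ 7 + 13·27 = 358 (mod 403).
From k ≡ 358 (mod 403) write k = 358 + 403t. Substituting into k ≡ 28 (mod 53) gives 403t ≡ 41 (mod 53), and since 32⁻¹ ≡ 5 (mod 53), t ≡ 46. Hence k ≡ 358 + 403·46 = 18896 (mod 21359).
From k ≡ 18896 (mod 21359) write k = 18896 + 21359t. Substituting into k ≡ 6 (mod 11) gives 21359t ≡ 8 (mod 11), and since 8⁻¹ ≡ 7 (mod 11), t ≡ 1. Hence k ≡ 18896 + 21359·1 = 40255 (mod 234949).

40255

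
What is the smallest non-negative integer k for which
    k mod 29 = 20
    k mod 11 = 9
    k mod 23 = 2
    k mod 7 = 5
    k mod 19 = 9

126663

The moduli are pairwise coprime; N = 29·11·23·7·19 = 975821.
N/29 = 33649; 33649 ≡ 9 (mod 29); 9·13 ≡ 1, so inverse 13.
N/11 = 88711; 88711 ≡ 7 (mod 11); 7·8 ≡ 1, so inverse 8.
N/23 = 42427; 42427 ≡ 15 (mod 23); 15·20 ≡ 1, so inverse 20.
N/7 = 139403; 139403 ≡ 5 (mod 7); 5·3 ≡ 1, so inverse 3.
N/19 = 51359; 51359 ≡ 2 (mod 19); 2·10 ≡ 1, so inverse 10.
k ≡ 20·33649·13 + 9·88711·8 + 2·42427·20 + 5·139403·3 + 9·51359·10 = 23546367.
23546367 mod 975821 = 126663.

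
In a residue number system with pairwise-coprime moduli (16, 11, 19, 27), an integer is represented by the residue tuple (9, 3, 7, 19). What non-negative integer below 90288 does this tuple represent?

From x ≡ 9 (mod 16) write x = 9 + 16t. Substituting into x ≡ 3 (mod 11) gives 16t ≡ 5 (mod 11), and since 5⁻¹ ≡ 9 (mod 11), t ≡ 1. Hence x ≡ 9 + 16·1 = 25 (mod 176).
From x ≡ 25 (mod 176) write x = 25 + 176t. Substituting into x ≡ 7 (mod 19) gives 176t ≡ 1 (mod 19), and since 5⁻¹ ≡ 4 (mod 19), t ≡ 4. Hence x ≡ 25 + 176·4 = 729 (mod 3344).
From x ≡ 729 (mod 3344) write x = 729 + 3344t. Substituting into x ≡ 19 (mod 27) gives 3344t ≡ 19 (mod 27), and since 23⁻¹ ≡ 20 (mod 27), t ≡ 2. Hence x ≡ 729 + 3344·2 = 7417 (mod 90288).

7417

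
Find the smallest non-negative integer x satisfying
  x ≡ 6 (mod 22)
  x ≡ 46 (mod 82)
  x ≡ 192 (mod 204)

63432

Combine the congruences pairwise.
gcd(22, 82) = 2 and 2 | (46 − 6), so the pair is consistent; merging gives x ≡ 292 (mod 902), where 902 = lcm(22, 82).
gcd(902, 204) = 2 and 2 | (192 − 292), so the pair is consistent; merging gives x ≡ 63432 (mod 92004), where 92004 = lcm(902, 204).
The solution is unique modulo lcm(22, 82, 204) = 92004.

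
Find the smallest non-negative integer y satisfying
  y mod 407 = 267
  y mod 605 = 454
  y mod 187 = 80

Combine the congruences pairwise.
gcd(407, 605) = 11 and 11 | (454 − 267), so the pair is consistent; merging gives y ≡ 21024 (mod 22385), where 22385 = lcm(407, 605).
gcd(22385, 187) = 11 and 11 | (80 − 21024), so the pair is consistent; merging gives y ≡ 21024 (mod 380545), where 380545 = lcm(22385, 187).
The solution is unique modulo lcm(407, 605, 187) = 380545.

21024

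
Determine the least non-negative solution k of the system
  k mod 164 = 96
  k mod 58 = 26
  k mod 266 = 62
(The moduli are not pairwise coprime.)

58316

gcd(164, 58) = 2 and 2 | (26 − 96), so the pair is consistent; merging gives k ≡ 1244 (mod 4756), where 4756 = lcm(164, 58).
gcd(4756, 266) = 2 and 2 | (62 − 1244), so the pair is consistent; merging gives k ≡ 58316 (mod 632548), where 632548 = lcm(4756, 266).
The solution is unique modulo lcm(164, 58, 266) = 632548.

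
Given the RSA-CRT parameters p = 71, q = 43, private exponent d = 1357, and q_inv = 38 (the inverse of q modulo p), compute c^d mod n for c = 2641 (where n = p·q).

1792

d_p = d mod (p−1) = 1357 mod 70 = 27; d_q = d mod (q−1) = 13.
m₁ = c^(d_p) mod p: c ≡ 14 (mod 71), and 14^27 mod 71 = 17.
m₂ = c^(d_q) mod q: c ≡ 18 (mod 43), and 18^13 mod 43 = 29.
h = q_inv·(m₁ − m₂) mod p = 38·(17 − 29) mod 71 = 41.
m = m₂ + h·q = 29 + 41·43 = 1792.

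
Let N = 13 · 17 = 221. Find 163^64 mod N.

35

Mod 13: 163 ≡ 7; by Fermat, exponent reduces to 64 mod 12 = 4; 7^4 ≡ 9 (mod 13).
Mod 17: 163 ≡ 10; since 16 | 64, by Fermat 10^64 ≡ 1 (mod 17).
Combine by CRT: x ≡ 9 (mod 13), x ≡ 1 (mod 17) ⇒ x ≡ 35 (mod 221).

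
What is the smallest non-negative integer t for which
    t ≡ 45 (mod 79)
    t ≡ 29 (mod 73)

Combine the congruences pairwise.
From t ≡ 45 (mod 79) write t = 45 + 79s. Substituting into t ≡ 29 (mod 73) gives 79s ≡ 57 (mod 73), and since 6⁻¹ ≡ 61 (mod 73), s ≡ 46. Hence t ≡ 45 + 79·46 = 3679 (mod 5767).

3679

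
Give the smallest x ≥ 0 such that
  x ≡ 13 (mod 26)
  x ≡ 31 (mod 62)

403

gcd(26, 62) = 2 and 2 | (31 − 13), so the pair is consistent; merging gives x ≡ 403 (mod 806), where 806 = lcm(26, 62).
The solution is unique modulo lcm(26, 62) = 806.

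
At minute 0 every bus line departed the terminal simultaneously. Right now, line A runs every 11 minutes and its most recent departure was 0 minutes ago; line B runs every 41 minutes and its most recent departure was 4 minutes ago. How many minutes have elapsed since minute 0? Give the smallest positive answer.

Combine the congruences pairwise.
From t ≡ 0 (mod 11) write t = 0 + 11s. Substituting into t ≡ 4 (mod 41) gives 11s ≡ 4 (mod 41), and since 11⁻¹ ≡ 15 (mod 41), s ≡ 19. Hence t ≡ 0 + 11·19 = 209 (mod 451).

209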